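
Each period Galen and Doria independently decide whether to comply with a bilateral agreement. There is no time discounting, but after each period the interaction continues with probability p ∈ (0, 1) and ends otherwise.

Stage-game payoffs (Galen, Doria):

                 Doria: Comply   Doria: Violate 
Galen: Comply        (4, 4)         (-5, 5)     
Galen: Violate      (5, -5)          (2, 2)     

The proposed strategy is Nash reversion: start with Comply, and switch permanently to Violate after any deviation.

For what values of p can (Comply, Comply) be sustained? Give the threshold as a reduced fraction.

1/3

With no time discounting, the continuation probability p plays the role of the discount factor.
Grim-trigger IC: 4/(1−p) ≥ 5 + 2p/(1−p) ⇒ p ≥ (5−4)/(5−2) = 1/3.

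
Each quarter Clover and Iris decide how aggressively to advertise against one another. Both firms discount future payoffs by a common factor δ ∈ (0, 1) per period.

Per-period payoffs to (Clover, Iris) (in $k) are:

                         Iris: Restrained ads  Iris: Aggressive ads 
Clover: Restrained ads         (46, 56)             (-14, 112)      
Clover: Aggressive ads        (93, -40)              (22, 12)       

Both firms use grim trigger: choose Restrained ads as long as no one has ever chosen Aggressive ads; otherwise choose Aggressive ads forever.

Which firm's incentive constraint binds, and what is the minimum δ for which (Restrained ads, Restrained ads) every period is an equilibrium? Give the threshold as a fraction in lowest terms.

Clover; δ ≥ 47/71

For Clover: deviation gain 93−46 = 47, per-period punishment loss 46−22 = 24. IC gives δ ≥ 47/71.
For Iris: gain 56, loss 44 per period, so δ ≥ 56/100 = 14/25.
The tighter constraint is Clover's, so cooperation needs δ ≥ 47/71.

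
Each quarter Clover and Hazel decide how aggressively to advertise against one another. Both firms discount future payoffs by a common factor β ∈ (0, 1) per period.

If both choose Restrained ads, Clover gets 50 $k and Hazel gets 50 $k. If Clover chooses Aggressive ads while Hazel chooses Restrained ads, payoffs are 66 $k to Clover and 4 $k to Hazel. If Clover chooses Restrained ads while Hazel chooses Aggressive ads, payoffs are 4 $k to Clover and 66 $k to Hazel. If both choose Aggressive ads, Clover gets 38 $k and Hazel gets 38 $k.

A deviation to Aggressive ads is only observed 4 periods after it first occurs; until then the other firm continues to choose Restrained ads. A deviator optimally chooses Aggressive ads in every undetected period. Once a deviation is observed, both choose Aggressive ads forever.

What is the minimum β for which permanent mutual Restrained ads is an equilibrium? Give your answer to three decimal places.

Deviating for the 4 undetected periods gains 66−50 = 16 per period over cooperation, then loses 50−38 = 12 per period forever once punishment starts.
Gain: 16(1 + β + … + β^3); loss: 12·β^4/(1−β).
No profitable deviation ⇔ 16(1−β^4) ≤ 12·β^4, i.e. β^4 ≥ 16/(16+12) = 4/7.
Hence β ≥ (4/7)^(1/4) ≈ 0.869.

0.869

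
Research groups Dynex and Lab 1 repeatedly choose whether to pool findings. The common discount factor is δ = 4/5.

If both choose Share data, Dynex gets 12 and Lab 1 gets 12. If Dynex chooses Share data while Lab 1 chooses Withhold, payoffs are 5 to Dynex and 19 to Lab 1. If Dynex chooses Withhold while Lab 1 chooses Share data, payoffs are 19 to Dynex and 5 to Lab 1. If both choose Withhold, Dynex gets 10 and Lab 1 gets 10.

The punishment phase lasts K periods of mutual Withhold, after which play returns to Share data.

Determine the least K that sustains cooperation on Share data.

IC: δ(1−δ^K)/(1−δ) ≥ (19−12)/(12−10) = 7/2.
With δ = 4/5: need 1 − δ^K ≥ 7/2·(1−4/5)/(4/5), i.e. δ^K ≤ 0.1250.
Since (4/5)^9 = 0.1342 and (4/5)^10 = 0.1074, the smallest such K is 10.

10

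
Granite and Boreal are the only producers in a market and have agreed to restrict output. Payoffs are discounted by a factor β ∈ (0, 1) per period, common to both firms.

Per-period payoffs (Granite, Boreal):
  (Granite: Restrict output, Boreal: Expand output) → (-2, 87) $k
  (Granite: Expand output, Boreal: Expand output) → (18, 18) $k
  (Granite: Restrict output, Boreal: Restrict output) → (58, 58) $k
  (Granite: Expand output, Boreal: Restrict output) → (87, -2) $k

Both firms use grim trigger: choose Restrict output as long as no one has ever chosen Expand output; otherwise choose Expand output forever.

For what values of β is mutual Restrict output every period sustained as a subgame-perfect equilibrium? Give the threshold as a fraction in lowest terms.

29/69

Cooperation forever yields 58 each period: 58/(1−β).
Deviating yields 87 once, then 18 forever: 87 + 18β/(1−β).
No profitable deviation requires 58/(1−β) ≥ 87 + 18β/(1−β).
Multiplying by (1−β): 58 ≥ 87(1−β) + 18β = 87 − 69β.
So 69β ≥ 29, i.e. β ≥ 29/69.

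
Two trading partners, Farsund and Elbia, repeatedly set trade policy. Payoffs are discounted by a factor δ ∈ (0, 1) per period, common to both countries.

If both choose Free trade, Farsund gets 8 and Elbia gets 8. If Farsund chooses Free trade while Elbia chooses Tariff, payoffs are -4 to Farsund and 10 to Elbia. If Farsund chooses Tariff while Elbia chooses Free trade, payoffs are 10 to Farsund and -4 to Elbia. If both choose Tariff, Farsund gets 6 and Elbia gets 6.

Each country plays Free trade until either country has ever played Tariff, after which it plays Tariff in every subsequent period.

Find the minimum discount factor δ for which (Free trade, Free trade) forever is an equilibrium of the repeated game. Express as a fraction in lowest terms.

1/2

Under grim trigger the critical discount factor is (T−C)/(T−P) with T = 10, C = 8, P = 6.
δ* = (10−8)/(10−6) = 2/4 = 1/2.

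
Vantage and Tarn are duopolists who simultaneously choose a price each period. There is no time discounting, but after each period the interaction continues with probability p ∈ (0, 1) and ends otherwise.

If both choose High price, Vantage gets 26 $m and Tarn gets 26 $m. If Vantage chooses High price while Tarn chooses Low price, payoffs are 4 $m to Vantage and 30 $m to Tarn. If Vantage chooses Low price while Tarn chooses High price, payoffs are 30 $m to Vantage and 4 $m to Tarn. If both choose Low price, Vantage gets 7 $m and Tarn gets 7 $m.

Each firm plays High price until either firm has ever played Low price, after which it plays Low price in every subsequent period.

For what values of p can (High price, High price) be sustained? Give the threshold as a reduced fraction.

4/23

With no time discounting, the continuation probability p plays the role of the discount factor.
Grim-trigger IC: 26/(1−p) ≥ 30 + 7p/(1−p) ⇒ p ≥ (30−26)/(30−7) = 4/23.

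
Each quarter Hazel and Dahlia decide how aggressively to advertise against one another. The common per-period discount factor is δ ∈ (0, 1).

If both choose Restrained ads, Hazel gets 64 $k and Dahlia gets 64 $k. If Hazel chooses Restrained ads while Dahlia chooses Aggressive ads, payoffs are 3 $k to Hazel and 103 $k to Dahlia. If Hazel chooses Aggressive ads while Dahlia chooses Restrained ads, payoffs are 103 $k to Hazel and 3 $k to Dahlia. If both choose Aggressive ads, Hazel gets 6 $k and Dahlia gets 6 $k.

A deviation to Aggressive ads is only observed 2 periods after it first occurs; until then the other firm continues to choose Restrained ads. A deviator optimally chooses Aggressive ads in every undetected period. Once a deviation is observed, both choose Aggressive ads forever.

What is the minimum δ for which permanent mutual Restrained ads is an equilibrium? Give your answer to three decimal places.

Deviating for the 2 undetected periods gains 103−64 = 39 per period over cooperation, then loses 64−6 = 58 per period forever once punishment starts.
Gain: 39(1 + δ + … + δ^1); loss: 58·δ^2/(1−δ).
No profitable deviation ⇔ 39(1−δ^2) ≤ 58·δ^2, i.e. δ^2 ≥ 39/(39+58) = 39/97.
Hence δ ≥ (39/97)^(1/2) ≈ 0.634.

0.634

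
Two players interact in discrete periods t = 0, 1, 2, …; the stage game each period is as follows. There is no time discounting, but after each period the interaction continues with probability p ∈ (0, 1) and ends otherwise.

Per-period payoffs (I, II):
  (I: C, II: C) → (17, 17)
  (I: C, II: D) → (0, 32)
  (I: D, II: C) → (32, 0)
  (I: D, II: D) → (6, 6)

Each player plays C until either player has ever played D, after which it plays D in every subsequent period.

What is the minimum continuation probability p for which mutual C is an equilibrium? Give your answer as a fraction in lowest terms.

15/26

With no time discounting, the continuation probability p plays the role of the discount factor.
Grim-trigger IC: 17/(1−p) ≥ 32 + 6p/(1−p) ⇒ p ≥ (32−17)/(32−6) = 15/26.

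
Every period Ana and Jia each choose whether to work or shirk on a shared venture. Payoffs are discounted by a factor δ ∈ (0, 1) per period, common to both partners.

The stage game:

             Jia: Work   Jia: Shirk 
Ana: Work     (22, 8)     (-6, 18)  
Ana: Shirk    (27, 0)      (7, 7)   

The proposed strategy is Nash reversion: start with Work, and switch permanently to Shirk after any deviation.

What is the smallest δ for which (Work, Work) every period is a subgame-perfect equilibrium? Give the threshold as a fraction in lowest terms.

For Ana: deviation gain 27−22 = 5, per-period punishment loss 22−7 = 15. IC gives δ ≥ 5/20 = 1/4.
For Jia: gain 10, loss 1 per period, so δ ≥ 10/11.
The tighter constraint is Jia's, so cooperation needs δ ≥ 10/11.

10/11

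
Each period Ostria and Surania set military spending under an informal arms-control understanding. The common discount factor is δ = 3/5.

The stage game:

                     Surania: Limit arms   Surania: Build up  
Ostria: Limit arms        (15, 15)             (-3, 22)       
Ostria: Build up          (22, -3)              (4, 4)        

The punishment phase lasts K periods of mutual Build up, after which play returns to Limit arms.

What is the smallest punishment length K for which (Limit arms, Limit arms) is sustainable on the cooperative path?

2

Need Σ_{k=1}^{K} δ^k ≥ (22−15)/(15−4) = 0.6364 at δ = 3/5.
At K = 1 the sum is 0.6000 < 0.6364; at K = 2 it is 0.9600 ≥ 0.6364.
So the minimum punishment length is K = 2.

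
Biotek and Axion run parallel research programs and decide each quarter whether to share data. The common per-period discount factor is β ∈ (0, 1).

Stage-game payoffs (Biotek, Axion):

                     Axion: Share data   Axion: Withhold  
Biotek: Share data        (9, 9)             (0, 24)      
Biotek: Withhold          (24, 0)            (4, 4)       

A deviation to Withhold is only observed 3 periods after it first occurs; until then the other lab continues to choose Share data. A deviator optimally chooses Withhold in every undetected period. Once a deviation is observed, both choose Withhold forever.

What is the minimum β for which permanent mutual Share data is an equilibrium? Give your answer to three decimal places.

The best deviation is to choose Withhold for all 3 undetected periods, earning 24 each, then 4 forever once detected.
Deviation value: 24(1−β^3)/(1−β) + 4β^3/(1−β); cooperation value: 9/(1−β).
IC: 9 ≥ 24(1−β^3) + 4β^3 = 24 − 20β^3.
So β^3 ≥ 15/20 = 3/4, giving β ≥ (3/4)^(1/3) ≈ 0.909.

0.909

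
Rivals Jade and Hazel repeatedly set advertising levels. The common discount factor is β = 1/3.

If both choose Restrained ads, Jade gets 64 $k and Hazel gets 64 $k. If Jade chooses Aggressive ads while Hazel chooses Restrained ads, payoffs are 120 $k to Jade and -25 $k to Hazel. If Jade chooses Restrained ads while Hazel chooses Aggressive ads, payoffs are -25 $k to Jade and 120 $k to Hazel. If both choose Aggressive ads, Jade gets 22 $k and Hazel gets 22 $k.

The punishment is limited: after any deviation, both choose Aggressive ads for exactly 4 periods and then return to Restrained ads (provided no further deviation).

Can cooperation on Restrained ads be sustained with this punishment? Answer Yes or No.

No

IC: β+…+β^4 ≥ (120−64)/(64−22) = 4/3.
At β = 1/3: partial sum = 0.4938 < 1.3333. Cooperation not sustainable.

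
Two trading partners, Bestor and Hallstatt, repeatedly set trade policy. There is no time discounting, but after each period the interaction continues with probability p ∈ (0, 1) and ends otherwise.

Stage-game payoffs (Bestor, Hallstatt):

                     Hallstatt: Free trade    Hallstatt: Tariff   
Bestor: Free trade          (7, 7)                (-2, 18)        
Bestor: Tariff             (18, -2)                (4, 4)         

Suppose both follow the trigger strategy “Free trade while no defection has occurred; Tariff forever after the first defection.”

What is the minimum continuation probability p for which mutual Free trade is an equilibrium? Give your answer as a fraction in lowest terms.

Expected cooperation value is 7 + p·7 + p²·7 + … = 7/(1−p); deviation gives 18 + p·4/(1−p).
7 ≥ 18(1−p) + 4p ⇒ 14p ≥ 11 ⇒ p ≥ 11/14.

11/14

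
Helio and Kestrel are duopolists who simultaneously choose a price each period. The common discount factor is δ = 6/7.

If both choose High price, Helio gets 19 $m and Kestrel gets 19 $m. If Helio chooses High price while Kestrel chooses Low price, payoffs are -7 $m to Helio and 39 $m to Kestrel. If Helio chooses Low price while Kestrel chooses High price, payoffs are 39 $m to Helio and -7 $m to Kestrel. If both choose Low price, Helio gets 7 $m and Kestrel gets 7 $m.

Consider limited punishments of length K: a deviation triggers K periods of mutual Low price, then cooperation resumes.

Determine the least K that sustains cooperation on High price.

3

IC: δ(1−δ^K)/(1−δ) ≥ (39−19)/(19−7) = 5/3.
With δ = 6/7: need 1 − δ^K ≥ 5/3·(1−6/7)/(6/7), i.e. δ^K ≤ 0.7222.
Since (6/7)^2 = 0.7347 and (6/7)^3 = 0.6297, the smallest such K is 3.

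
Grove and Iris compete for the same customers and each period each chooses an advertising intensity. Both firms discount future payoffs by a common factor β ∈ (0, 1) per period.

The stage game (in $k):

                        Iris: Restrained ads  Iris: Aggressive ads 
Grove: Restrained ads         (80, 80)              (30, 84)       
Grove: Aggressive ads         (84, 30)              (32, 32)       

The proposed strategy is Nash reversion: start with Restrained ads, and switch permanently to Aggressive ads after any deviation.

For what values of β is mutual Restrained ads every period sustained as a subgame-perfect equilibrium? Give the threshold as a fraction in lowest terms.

Cooperation forever yields 80 each period: 80/(1−β).
Deviating yields 84 once, then 32 forever: 84 + 32β/(1−β).
No profitable deviation requires 80/(1−β) ≥ 84 + 32β/(1−β).
Multiplying by (1−β): 80 ≥ 84(1−β) + 32β = 84 − 52β.
So 52β ≥ 4, i.e. β ≥ 4/52 = 1/13.

1/13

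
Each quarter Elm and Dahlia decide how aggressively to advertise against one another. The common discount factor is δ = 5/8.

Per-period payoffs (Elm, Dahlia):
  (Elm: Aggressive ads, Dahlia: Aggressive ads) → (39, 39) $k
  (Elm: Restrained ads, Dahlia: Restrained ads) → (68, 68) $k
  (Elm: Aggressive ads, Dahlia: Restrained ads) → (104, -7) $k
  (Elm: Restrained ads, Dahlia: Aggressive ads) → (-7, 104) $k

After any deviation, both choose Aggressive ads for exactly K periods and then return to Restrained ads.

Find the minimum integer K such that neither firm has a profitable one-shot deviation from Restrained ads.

3

Need Σ_{k=1}^{K} δ^k ≥ (104−68)/(68−39) = 1.2414 at δ = 5/8.
At K = 2 the sum is 1.0156 < 1.2414; at K = 3 it is 1.2598 ≥ 1.2414.
So the minimum punishment length is K = 3.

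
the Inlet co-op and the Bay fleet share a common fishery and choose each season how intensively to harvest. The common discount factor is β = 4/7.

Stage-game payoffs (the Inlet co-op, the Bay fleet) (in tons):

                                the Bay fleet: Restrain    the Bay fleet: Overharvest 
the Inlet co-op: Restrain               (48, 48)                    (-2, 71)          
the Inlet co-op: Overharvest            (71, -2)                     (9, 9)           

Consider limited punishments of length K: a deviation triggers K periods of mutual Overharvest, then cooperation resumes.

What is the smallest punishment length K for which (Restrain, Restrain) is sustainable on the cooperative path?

2

No profitable deviation requires (48−9)(β+…+β^K) ≥ 71−48, i.e. β+…+β^K ≥ 23/39 ≈ 0.5897.
With β = 4/7, the partial sums are K=1: 0.5714, K=2: 0.8980.
K = 2 is the first length at which the sum reaches 0.5897.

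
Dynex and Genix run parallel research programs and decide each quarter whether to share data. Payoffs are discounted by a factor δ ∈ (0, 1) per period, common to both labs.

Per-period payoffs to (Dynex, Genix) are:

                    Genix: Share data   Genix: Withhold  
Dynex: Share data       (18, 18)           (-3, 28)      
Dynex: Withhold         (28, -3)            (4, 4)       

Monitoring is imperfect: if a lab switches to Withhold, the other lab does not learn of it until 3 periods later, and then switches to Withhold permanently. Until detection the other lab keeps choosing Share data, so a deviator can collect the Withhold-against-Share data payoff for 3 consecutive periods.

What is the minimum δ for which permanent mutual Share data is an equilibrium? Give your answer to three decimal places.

Deviating for the 3 undetected periods gains 28−18 = 10 per period over cooperation, then loses 18−4 = 14 per period forever once punishment starts.
Gain: 10(1 + δ + … + δ^2); loss: 14·δ^3/(1−δ).
No profitable deviation ⇔ 10(1−δ^3) ≤ 14·δ^3, i.e. δ^3 ≥ 10/(10+14) = 5/12.
Hence δ ≥ (5/12)^(1/3) ≈ 0.747.

0.747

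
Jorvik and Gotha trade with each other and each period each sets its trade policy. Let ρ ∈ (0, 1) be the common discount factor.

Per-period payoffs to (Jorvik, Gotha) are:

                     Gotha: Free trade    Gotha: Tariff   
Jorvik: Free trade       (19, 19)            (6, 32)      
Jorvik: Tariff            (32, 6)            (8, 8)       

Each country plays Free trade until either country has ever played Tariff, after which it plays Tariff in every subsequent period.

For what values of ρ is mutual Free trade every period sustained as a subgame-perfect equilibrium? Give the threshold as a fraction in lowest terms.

13/24

Cooperation forever yields 19 each period: 19/(1−ρ).
Deviating yields 32 once, then 8 forever: 32 + 8ρ/(1−ρ).
No profitable deviation requires 19/(1−ρ) ≥ 32 + 8ρ/(1−ρ).
Multiplying by (1−ρ): 19 ≥ 32(1−ρ) + 8ρ = 32 − 24ρ.
So 24ρ ≥ 13, i.e. ρ ≥ 13/24.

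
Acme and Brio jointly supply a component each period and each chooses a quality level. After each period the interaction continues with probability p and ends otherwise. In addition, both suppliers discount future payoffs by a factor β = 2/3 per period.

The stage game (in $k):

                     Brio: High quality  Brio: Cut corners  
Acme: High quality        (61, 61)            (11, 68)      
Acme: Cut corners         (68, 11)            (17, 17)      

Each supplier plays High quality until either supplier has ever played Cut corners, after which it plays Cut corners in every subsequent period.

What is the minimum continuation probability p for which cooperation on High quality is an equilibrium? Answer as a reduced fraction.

Expected continuation weight on next period's payoff is β·p = 2/3·p, which plays the role of the discount factor.
Cooperation requires 2/3·p ≥ (68−61)/(68−17) = 7/51, hence p ≥ 7/34.

7/34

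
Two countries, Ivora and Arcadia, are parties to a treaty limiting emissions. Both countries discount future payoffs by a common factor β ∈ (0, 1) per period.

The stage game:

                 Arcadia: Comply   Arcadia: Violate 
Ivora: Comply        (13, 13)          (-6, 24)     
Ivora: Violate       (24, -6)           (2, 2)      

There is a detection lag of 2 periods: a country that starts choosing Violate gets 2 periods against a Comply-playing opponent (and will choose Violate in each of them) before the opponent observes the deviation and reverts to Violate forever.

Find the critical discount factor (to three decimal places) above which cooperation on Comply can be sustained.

0.707

Deviating for the 2 undetected periods gains 24−13 = 11 per period over cooperation, then loses 13−2 = 11 per period forever once punishment starts.
Gain: 11(1 + β + … + β^1); loss: 11·β^2/(1−β).
No profitable deviation ⇔ 11(1−β^2) ≤ 11·β^2, i.e. β^2 ≥ 11/(11+11) = 1/2.
Hence β ≥ (1/2)^(1/2) ≈ 0.707.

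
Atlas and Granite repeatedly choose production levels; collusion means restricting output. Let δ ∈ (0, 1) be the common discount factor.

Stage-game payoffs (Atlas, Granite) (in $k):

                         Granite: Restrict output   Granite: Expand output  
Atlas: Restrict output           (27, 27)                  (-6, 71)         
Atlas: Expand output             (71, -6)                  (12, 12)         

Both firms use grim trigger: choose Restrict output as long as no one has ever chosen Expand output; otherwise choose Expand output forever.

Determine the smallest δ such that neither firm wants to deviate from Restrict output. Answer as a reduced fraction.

27/(1−δ) ≥ 71 + 12δ/(1−δ)
27 ≥ 71 − 59δ
δ ≥ 44/59.

44/59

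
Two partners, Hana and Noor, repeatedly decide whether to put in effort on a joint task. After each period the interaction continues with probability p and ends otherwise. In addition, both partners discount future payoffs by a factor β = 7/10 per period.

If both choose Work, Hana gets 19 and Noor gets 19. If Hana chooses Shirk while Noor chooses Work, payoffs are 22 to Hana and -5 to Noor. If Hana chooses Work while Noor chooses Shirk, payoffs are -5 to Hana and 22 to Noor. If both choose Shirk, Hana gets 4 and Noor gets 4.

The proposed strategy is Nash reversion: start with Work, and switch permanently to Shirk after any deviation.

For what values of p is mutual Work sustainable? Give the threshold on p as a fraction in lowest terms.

Expected continuation weight on next period's payoff is β·p = 7/10·p, which plays the role of the discount factor.
Cooperation requires 7/10·p ≥ (22−19)/(22−4) = 1/6, hence p ≥ 5/21.

5/21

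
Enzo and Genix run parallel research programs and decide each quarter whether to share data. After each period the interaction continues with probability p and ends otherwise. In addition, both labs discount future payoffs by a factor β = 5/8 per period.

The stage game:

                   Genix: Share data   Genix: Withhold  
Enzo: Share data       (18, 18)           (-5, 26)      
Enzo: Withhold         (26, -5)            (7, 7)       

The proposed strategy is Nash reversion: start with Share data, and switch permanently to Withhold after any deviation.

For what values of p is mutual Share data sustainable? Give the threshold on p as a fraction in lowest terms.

64/95

With continuation probability p and discount β, the effective per-period discount factor is βp.
Grim-trigger IC: βp ≥ (26−18)/(26−7) = 8/19.
So p ≥ (8/19)/(5/8) = 64/95.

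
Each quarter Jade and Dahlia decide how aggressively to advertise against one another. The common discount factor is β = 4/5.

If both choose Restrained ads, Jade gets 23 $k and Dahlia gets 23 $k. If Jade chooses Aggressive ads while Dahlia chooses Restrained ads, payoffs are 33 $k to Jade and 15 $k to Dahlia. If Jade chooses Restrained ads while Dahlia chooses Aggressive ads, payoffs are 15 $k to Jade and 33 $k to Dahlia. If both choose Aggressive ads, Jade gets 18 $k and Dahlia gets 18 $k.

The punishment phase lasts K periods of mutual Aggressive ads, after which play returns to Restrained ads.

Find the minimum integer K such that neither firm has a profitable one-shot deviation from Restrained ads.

IC: β(1−β^K)/(1−β) ≥ (33−23)/(23−18) = 2.
With β = 4/5: need 1 − β^K ≥ 2·(1−4/5)/(4/5), i.e. β^K ≤ 0.5000.
Since (4/5)^3 = 0.5120 and (4/5)^4 = 0.4096, the smallest such K is 4.

4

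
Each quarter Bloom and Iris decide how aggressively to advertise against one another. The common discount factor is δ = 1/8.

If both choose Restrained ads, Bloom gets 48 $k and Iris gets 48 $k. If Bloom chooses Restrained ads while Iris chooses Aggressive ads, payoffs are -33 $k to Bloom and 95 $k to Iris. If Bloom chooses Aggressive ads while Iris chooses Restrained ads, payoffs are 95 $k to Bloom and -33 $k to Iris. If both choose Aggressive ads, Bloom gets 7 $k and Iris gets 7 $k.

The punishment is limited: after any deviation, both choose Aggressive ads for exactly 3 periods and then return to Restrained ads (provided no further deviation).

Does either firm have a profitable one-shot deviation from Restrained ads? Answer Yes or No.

A one-shot deviation gives 95 now, then 7 for 3 periods, then back to 48.
Gain from deviating: (95−48) today; loss: (48−7) in each of the next 3 periods.
No-deviation condition: (48−7)(δ+…+δ^3) ≥ 95−48, i.e. δ+…+δ^3 ≥ 47/41.
At δ = 1/8: δ+…+δ^3 = 0.1426 < 1.1463.
So cooperation is not sustainable.

Yes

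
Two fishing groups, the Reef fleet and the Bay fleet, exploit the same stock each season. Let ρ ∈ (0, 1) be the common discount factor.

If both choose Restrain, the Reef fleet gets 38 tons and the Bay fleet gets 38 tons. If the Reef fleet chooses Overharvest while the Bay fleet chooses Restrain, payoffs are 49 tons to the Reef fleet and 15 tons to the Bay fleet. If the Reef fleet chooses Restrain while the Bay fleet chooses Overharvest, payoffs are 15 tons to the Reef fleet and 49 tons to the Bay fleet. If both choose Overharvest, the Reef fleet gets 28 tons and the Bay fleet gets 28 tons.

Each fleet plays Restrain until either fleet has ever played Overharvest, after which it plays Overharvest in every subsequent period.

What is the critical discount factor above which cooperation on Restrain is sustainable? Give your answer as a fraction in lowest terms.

38/(1−ρ) ≥ 49 + 28ρ/(1−ρ)
38 ≥ 49 − 21ρ
ρ ≥ 11/21.

11/21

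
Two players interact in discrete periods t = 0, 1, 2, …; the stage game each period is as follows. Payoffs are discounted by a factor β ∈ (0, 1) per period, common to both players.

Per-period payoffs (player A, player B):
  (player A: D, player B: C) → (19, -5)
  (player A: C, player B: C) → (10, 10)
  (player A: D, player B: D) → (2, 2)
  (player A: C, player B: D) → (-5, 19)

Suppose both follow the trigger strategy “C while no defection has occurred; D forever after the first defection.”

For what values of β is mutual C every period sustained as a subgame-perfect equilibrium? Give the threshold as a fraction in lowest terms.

9/17

Cooperation forever yields 10 each period: 10/(1−β).
Deviating yields 19 once, then 2 forever: 19 + 2β/(1−β).
No profitable deviation requires 10/(1−β) ≥ 19 + 2β/(1−β).
Multiplying by (1−β): 10 ≥ 19(1−β) + 2β = 19 − 17β.
So 17β ≥ 9, i.e. β ≥ 9/17.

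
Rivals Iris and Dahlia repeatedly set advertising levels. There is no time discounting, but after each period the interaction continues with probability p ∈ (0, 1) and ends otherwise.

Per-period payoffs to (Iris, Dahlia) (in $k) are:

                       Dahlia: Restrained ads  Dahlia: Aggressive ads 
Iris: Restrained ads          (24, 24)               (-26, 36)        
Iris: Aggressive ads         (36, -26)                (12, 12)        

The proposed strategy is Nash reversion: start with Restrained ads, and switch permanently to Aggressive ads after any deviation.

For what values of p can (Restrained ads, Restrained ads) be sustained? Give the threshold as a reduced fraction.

Expected cooperation value is 24 + p·24 + p²·24 + … = 24/(1−p); deviation gives 36 + p·12/(1−p).
24 ≥ 36(1−p) + 12p ⇒ 24p ≥ 12 ⇒ p ≥ 12/24 = 1/2.

1/2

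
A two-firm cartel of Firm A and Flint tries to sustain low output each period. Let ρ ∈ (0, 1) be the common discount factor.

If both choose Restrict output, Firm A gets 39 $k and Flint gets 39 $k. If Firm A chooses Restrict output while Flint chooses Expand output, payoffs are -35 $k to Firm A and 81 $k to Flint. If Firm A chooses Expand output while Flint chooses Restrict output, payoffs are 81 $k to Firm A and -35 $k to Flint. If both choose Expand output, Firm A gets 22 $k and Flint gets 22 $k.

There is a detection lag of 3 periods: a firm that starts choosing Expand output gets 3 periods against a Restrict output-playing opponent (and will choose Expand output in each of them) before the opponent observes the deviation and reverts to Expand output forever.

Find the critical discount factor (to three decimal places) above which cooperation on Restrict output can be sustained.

Deviating for the 3 undetected periods gains 81−39 = 42 per period over cooperation, then loses 39−22 = 17 per period forever once punishment starts.
Gain: 42(1 + ρ + … + ρ^2); loss: 17·ρ^3/(1−ρ).
No profitable deviation ⇔ 42(1−ρ^3) ≤ 17·ρ^3, i.e. ρ^3 ≥ 42/(42+17) = 42/59.
Hence ρ ≥ (42/59)^(1/3) ≈ 0.893.

0.893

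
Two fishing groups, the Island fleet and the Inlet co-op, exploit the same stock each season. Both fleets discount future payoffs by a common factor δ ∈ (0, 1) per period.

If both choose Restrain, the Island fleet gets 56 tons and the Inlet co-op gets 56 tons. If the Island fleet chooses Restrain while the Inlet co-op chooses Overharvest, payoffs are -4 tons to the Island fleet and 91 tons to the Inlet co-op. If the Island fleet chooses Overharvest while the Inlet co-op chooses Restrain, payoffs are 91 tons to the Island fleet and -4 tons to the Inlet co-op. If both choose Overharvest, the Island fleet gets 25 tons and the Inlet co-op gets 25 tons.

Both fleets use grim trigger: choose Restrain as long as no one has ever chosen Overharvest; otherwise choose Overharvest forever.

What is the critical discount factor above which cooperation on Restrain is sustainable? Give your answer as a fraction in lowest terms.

35/66

Under grim trigger the critical discount factor is (T−C)/(T−P) with T = 91, C = 56, P = 25.
δ* = (91−56)/(91−25) = 35/66.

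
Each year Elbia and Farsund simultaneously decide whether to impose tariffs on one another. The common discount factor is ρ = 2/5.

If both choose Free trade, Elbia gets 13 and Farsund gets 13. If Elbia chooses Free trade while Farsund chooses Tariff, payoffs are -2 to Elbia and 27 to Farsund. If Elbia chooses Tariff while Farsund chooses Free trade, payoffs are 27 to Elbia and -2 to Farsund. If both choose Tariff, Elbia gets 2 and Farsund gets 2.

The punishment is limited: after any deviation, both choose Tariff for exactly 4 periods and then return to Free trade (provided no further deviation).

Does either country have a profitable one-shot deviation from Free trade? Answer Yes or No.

Yes

IC: ρ+…+ρ^4 ≥ (27−13)/(13−2) = 14/11.
At ρ = 2/5: partial sum = 0.6496 < 1.2727. Cooperation not sustainable.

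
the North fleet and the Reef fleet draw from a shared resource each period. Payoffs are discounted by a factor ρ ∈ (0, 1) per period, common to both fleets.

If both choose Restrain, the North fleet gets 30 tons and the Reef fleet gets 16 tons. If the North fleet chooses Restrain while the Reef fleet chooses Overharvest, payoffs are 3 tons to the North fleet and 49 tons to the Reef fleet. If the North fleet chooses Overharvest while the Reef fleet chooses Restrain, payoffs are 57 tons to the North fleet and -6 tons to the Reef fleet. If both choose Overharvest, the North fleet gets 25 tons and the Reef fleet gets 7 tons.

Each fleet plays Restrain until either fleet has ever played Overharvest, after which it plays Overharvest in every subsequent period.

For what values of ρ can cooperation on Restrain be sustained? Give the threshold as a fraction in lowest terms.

27/32

the North fleet's threshold: (57−30)/(57−25) = 27/32.
the Reef fleet's threshold: (49−16)/(49−7) = 11/14.
27/32 > 11/14, so the North fleet binds and ρ* = 27/32.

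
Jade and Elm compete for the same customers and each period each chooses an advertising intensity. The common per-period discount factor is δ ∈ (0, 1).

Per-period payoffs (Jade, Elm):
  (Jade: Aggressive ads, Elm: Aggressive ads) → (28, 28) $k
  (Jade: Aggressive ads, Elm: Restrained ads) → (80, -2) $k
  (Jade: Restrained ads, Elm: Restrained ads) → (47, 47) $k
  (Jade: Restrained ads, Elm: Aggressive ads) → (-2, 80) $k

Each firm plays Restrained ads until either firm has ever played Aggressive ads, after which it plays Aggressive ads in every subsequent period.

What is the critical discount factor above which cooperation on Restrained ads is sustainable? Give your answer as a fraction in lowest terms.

Under grim trigger the critical discount factor is (T−C)/(T−P) with T = 80, C = 47, P = 28.
δ* = (80−47)/(80−28) = 33/52.

33/52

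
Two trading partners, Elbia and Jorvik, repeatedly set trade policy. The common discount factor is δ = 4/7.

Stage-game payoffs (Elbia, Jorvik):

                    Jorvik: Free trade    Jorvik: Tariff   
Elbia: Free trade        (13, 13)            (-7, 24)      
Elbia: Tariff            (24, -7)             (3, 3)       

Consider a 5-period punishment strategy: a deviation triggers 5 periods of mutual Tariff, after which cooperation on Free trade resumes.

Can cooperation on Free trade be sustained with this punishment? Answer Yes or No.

IC: δ+…+δ^5 ≥ (24−13)/(13−3) = 11/10.
At δ = 4/7: partial sum = 1.2521 ≥ 1.1000. Cooperation sustainable.

Yes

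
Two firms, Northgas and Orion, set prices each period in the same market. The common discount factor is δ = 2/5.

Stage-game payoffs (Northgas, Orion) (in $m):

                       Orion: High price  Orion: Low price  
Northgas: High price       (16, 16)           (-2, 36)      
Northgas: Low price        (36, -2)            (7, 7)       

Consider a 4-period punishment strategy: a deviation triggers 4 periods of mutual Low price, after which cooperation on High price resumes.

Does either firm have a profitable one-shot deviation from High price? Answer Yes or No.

Yes

IC: δ+…+δ^4 ≥ (36−16)/(16−7) = 20/9.
At δ = 2/5: partial sum = 0.6496 < 2.2222. Cooperation not sustainable.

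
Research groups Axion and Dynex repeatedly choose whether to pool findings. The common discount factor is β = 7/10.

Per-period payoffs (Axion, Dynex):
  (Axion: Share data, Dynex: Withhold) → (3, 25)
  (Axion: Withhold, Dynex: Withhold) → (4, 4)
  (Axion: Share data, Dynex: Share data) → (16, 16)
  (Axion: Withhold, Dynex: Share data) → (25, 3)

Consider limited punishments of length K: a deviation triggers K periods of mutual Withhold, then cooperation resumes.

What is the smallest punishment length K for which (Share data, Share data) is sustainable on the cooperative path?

IC: β(1−β^K)/(1−β) ≥ (25−16)/(16−4) = 3/4.
With β = 7/10: need 1 − β^K ≥ 3/4·(1−7/10)/(7/10), i.e. β^K ≤ 0.6786.
Since (7/10)^1 = 0.7000 and (7/10)^2 = 0.4900, the smallest such K is 2.

2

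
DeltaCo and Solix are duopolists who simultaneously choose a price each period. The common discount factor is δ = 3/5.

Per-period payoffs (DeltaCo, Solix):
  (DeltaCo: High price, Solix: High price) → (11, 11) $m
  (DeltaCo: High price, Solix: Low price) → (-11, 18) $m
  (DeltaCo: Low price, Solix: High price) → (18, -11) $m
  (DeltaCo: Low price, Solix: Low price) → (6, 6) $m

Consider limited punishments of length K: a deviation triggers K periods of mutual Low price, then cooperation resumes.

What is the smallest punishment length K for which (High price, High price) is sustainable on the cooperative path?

No profitable deviation requires (11−6)(δ+…+δ^K) ≥ 18−11, i.e. δ+…+δ^K ≥ 7/5 ≈ 1.4000.
With δ = 3/5, the partial sums are K=1: 0.6000, K=2: 0.9600, K=3: 1.1760, K=4: 1.3056, K=5: 1.3834, K=6: 1.4300.
K = 6 is the first length at which the sum reaches 1.4000.

6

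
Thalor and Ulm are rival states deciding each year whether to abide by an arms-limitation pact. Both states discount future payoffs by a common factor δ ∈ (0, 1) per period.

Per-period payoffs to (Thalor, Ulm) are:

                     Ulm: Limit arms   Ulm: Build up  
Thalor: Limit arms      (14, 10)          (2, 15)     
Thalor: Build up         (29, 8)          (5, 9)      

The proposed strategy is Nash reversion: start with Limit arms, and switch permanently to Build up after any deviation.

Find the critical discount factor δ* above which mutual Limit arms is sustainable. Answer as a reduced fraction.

Thalor's threshold: (29−14)/(29−5) = 5/8.
Ulm's threshold: (15−10)/(15−9) = 5/6.
5/8 < 5/6, so Ulm binds and δ* = 5/6.

5/6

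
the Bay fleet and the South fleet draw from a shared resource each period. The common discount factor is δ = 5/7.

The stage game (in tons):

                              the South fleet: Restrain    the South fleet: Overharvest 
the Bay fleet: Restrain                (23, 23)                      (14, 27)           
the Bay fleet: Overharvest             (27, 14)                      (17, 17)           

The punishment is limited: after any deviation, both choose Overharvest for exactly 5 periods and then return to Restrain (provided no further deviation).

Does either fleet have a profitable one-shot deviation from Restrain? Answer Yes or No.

A one-shot deviation gives 27 now, then 17 for 5 periods, then back to 23.
Gain from deviating: (27−23) today; loss: (23−17) in each of the next 5 periods.
No-deviation condition: (23−17)(δ+…+δ^5) ≥ 27−23, i.e. δ+…+δ^5 ≥ 2/3.
At δ = 5/7: δ+…+δ^5 = 2.0352 ≥ 0.6667.
So cooperation is sustainable.

No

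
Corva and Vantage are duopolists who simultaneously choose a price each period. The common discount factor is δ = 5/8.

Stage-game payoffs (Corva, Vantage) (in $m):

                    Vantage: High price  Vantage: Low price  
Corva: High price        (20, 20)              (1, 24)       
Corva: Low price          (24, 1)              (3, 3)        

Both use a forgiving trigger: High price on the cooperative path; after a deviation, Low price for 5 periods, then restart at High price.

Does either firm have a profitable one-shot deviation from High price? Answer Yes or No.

No

A one-shot deviation gives 24 now, then 3 for 5 periods, then back to 20.
Gain from deviating: (24−20) today; loss: (20−3) in each of the next 5 periods.
No-deviation condition: (20−3)(δ+…+δ^5) ≥ 24−20, i.e. δ+…+δ^5 ≥ 4/17.
At δ = 5/8: δ+…+δ^5 = 1.5077 ≥ 0.2353.
So cooperation is sustainable.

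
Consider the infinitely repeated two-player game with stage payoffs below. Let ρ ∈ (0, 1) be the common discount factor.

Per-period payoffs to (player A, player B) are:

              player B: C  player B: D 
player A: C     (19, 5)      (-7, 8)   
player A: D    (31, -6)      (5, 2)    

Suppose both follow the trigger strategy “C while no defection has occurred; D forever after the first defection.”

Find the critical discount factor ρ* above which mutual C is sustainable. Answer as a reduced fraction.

player A: cooperation gives 19 each period; deviation gives 31 once then 5 forever.
  19/(1−ρ) ≥ 31 + 5ρ/(1−ρ) ⇒ ρ ≥ 12/26 = 6/13.
player B: cooperation gives 5 each period; deviation gives 8 once then 2 forever.
  ρ ≥ 3/6 = 1/2.
Both must hold, so the binding constraint is player B's: ρ ≥ 1/2.

1/2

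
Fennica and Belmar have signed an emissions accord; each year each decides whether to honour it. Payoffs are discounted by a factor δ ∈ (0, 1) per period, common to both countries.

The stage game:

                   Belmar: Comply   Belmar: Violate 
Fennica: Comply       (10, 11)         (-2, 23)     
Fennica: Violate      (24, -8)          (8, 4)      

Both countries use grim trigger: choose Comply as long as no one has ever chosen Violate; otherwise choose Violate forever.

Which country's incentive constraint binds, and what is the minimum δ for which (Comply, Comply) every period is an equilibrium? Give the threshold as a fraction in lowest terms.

Fennica: cooperation gives 10 each period; deviation gives 24 once then 8 forever.
  10/(1−δ) ≥ 24 + 8δ/(1−δ) ⇒ δ ≥ 14/16 = 7/8.
Belmar: cooperation gives 11 each period; deviation gives 23 once then 4 forever.
  δ ≥ 12/19.
Both must hold, so the binding constraint is Fennica's: δ ≥ 7/8.

Fennica; δ ≥ 7/8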